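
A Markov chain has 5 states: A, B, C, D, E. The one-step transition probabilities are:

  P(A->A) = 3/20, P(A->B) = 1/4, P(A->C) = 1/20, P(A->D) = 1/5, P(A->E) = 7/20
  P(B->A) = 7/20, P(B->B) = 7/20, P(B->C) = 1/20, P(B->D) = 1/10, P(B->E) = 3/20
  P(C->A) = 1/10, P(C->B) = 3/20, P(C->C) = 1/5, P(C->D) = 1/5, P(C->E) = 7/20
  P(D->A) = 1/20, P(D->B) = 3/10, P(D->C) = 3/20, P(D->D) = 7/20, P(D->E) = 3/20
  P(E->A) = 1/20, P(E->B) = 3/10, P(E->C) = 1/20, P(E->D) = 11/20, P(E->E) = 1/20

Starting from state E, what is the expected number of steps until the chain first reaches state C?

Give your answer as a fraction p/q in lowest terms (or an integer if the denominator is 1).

Let h_i = expected steps to first reach C from state i.
Boundary: h_C = 0.
First-step equations for the other states:
  h_A = 1 + 3/20*h_A + 1/4*h_B + 1/20*h_C + 1/5*h_D + 7/20*h_E
  h_B = 1 + 7/20*h_A + 7/20*h_B + 1/20*h_C + 1/10*h_D + 3/20*h_E
  h_D = 1 + 1/20*h_A + 3/10*h_B + 3/20*h_C + 7/20*h_D + 3/20*h_E
  h_E = 1 + 1/20*h_A + 3/10*h_B + 1/20*h_C + 11/20*h_D + 1/20*h_E

Substituting h_C = 0 and rearranging gives the linear system (I - Q) h = 1:
  [17/20, -1/4, -1/5, -7/20] . (h_A, h_B, h_D, h_E) = 1
  [-7/20, 13/20, -1/10, -3/20] . (h_A, h_B, h_D, h_E) = 1
  [-1/20, -3/10, 13/20, -3/20] . (h_A, h_B, h_D, h_E) = 1
  [-1/20, -3/10, -11/20, 19/20] . (h_A, h_B, h_D, h_E) = 1

Solving yields:
  h_A = 5375/416
  h_B = 5475/416
  h_D = 4785/416
  h_E = 1305/104

Starting state is E, so the expected hitting time is h_E = 1305/104.

Answer: 1305/104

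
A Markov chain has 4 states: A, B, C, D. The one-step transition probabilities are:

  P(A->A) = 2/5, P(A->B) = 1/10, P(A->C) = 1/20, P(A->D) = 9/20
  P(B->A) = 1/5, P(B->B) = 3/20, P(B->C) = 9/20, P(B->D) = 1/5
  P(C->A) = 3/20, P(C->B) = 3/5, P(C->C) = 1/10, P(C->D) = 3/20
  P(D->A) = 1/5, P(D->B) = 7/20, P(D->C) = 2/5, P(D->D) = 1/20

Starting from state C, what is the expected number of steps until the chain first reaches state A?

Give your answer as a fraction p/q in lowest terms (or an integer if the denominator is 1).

Let h_i = expected steps to first reach A from state i.
Boundary: h_A = 0.
First-step equations for the other states:
  h_B = 1 + 1/5*h_A + 3/20*h_B + 9/20*h_C + 1/5*h_D
  h_C = 1 + 3/20*h_A + 3/5*h_B + 1/10*h_C + 3/20*h_D
  h_D = 1 + 1/5*h_A + 7/20*h_B + 2/5*h_C + 1/20*h_D

Substituting h_A = 0 and rearranging gives the linear system (I - Q) h = 1:
  [17/20, -9/20, -1/5] . (h_B, h_C, h_D) = 1
  [-3/5, 9/10, -3/20] . (h_B, h_C, h_D) = 1
  [-7/20, -2/5, 19/20] . (h_B, h_C, h_D) = 1

Solving yields:
  h_B = 12400/2277
  h_C = 12860/2277
  h_D = 12380/2277

Starting state is C, so the expected hitting time is h_C = 12860/2277.

Answer: 12860/2277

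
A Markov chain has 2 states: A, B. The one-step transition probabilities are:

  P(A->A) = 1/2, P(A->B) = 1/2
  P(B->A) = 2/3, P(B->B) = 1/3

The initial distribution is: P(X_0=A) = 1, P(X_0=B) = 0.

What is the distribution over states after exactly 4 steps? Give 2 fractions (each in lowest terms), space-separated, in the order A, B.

Propagating the distribution step by step (d_{t+1} = d_t * P):
d_0 = (A=1, B=0)
  d_1[A] = 1*1/2 + 0*2/3 = 1/2
  d_1[B] = 1*1/2 + 0*1/3 = 1/2
d_1 = (A=1/2, B=1/2)
  d_2[A] = 1/2*1/2 + 1/2*2/3 = 7/12
  d_2[B] = 1/2*1/2 + 1/2*1/3 = 5/12
d_2 = (A=7/12, B=5/12)
  d_3[A] = 7/12*1/2 + 5/12*2/3 = 41/72
  d_3[B] = 7/12*1/2 + 5/12*1/3 = 31/72
d_3 = (A=41/72, B=31/72)
  d_4[A] = 41/72*1/2 + 31/72*2/3 = 247/432
  d_4[B] = 41/72*1/2 + 31/72*1/3 = 185/432
d_4 = (A=247/432, B=185/432)

Answer: 247/432 185/432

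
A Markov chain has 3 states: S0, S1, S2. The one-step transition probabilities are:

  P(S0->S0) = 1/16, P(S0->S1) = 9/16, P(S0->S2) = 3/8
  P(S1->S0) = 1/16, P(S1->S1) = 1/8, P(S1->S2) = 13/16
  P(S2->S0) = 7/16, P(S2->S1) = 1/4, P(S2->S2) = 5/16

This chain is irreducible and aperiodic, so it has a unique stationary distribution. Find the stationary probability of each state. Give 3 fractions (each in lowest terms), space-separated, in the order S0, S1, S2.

The stationary distribution satisfies pi = pi * P, i.e.:
  pi_S0 = 1/16*pi_S0 + 1/16*pi_S1 + 7/16*pi_S2
  pi_S1 = 9/16*pi_S0 + 1/8*pi_S1 + 1/4*pi_S2
  pi_S2 = 3/8*pi_S0 + 13/16*pi_S1 + 5/16*pi_S2
with normalization: pi_S0 + pi_S1 + pi_S2 = 1.

Using the first 2 balance equations plus normalization, the linear system A*pi = b is:
  [-15/16, 1/16, 7/16] . pi = 0
  [9/16, -7/8, 1/4] . pi = 0
  [1, 1, 1] . pi = 1

Solving yields:
  pi_S0 = 17/71
  pi_S1 = 41/142
  pi_S2 = 67/142

Verification (pi * P):
  17/71*1/16 + 41/142*1/16 + 67/142*7/16 = 17/71 = pi_S0  (ok)
  17/71*9/16 + 41/142*1/8 + 67/142*1/4 = 41/142 = pi_S1  (ok)
  17/71*3/8 + 41/142*13/16 + 67/142*5/16 = 67/142 = pi_S2  (ok)

Answer: 17/71 41/142 67/142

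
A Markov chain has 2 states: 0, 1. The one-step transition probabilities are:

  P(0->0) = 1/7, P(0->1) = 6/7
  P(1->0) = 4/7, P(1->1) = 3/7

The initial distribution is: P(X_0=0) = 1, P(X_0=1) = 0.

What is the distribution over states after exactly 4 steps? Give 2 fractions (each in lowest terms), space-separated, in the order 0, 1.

Answer: 1009/2401 1392/2401

Derivation:
Propagating the distribution step by step (d_{t+1} = d_t * P):
d_0 = (0=1, 1=0)
  d_1[0] = 1*1/7 + 0*4/7 = 1/7
  d_1[1] = 1*6/7 + 0*3/7 = 6/7
d_1 = (0=1/7, 1=6/7)
  d_2[0] = 1/7*1/7 + 6/7*4/7 = 25/49
  d_2[1] = 1/7*6/7 + 6/7*3/7 = 24/49
d_2 = (0=25/49, 1=24/49)
  d_3[0] = 25/49*1/7 + 24/49*4/7 = 121/343
  d_3[1] = 25/49*6/7 + 24/49*3/7 = 222/343
d_3 = (0=121/343, 1=222/343)
  d_4[0] = 121/343*1/7 + 222/343*4/7 = 1009/2401
  d_4[1] = 121/343*6/7 + 222/343*3/7 = 1392/2401
d_4 = (0=1009/2401, 1=1392/2401)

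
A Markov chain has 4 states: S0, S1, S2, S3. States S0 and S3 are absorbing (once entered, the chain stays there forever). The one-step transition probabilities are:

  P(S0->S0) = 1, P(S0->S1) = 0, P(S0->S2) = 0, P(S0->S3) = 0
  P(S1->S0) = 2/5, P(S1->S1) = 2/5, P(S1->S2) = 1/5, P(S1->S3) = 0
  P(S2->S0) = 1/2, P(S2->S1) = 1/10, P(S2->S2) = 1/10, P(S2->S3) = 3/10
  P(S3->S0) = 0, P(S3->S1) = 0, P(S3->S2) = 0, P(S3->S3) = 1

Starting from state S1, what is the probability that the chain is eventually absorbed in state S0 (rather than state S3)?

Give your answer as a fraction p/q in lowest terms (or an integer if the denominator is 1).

Let a_i = P(absorbed in S0 | start in state i).
Boundary conditions: a_S0 = 1, a_S3 = 0.
For each transient state i, a_i = sum_j P(i->j) * a_j:
  a_S1 = 2/5*a_S0 + 2/5*a_S1 + 1/5*a_S2 + 0*a_S3
  a_S2 = 1/2*a_S0 + 1/10*a_S1 + 1/10*a_S2 + 3/10*a_S3

Substituting a_S0 = 1 and a_S3 = 0, rearrange to (I - Q) a = r where r[i] = P(i -> S0):
  [3/5, -1/5] . (a_S1, a_S2) = 2/5
  [-1/10, 9/10] . (a_S1, a_S2) = 1/2

Solving yields:
  a_S1 = 23/26
  a_S2 = 17/26

Starting state is S1, so the absorption probability is a_S1 = 23/26.

Answer: 23/26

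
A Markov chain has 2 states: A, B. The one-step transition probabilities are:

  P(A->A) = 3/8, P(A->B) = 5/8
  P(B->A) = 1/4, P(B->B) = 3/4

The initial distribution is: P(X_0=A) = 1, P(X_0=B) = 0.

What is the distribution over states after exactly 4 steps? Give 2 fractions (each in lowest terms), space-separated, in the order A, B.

Propagating the distribution step by step (d_{t+1} = d_t * P):
d_0 = (A=1, B=0)
  d_1[A] = 1*3/8 + 0*1/4 = 3/8
  d_1[B] = 1*5/8 + 0*3/4 = 5/8
d_1 = (A=3/8, B=5/8)
  d_2[A] = 3/8*3/8 + 5/8*1/4 = 19/64
  d_2[B] = 3/8*5/8 + 5/8*3/4 = 45/64
d_2 = (A=19/64, B=45/64)
  d_3[A] = 19/64*3/8 + 45/64*1/4 = 147/512
  d_3[B] = 19/64*5/8 + 45/64*3/4 = 365/512
d_3 = (A=147/512, B=365/512)
  d_4[A] = 147/512*3/8 + 365/512*1/4 = 1171/4096
  d_4[B] = 147/512*5/8 + 365/512*3/4 = 2925/4096
d_4 = (A=1171/4096, B=2925/4096)

Answer: 1171/4096 2925/4096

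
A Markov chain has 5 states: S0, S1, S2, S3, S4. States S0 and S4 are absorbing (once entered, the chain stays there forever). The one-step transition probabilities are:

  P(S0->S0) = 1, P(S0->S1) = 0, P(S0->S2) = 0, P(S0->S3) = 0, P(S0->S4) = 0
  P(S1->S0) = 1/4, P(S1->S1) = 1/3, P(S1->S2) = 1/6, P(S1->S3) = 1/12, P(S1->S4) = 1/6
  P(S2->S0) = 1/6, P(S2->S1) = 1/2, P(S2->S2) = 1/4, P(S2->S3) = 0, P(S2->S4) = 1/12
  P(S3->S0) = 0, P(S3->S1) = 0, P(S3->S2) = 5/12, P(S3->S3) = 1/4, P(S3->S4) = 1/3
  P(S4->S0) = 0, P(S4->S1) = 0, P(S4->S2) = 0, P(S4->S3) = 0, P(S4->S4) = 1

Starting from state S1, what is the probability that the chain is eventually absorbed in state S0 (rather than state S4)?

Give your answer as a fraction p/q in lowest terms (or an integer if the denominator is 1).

Let a_i = P(absorbed in S0 | start in state i).
Boundary conditions: a_S0 = 1, a_S4 = 0.
For each transient state i, a_i = sum_j P(i->j) * a_j:
  a_S1 = 1/4*a_S0 + 1/3*a_S1 + 1/6*a_S2 + 1/12*a_S3 + 1/6*a_S4
  a_S2 = 1/6*a_S0 + 1/2*a_S1 + 1/4*a_S2 + 0*a_S3 + 1/12*a_S4
  a_S3 = 0*a_S0 + 0*a_S1 + 5/12*a_S2 + 1/4*a_S3 + 1/3*a_S4

Substituting a_S0 = 1 and a_S4 = 0, rearrange to (I - Q) a = r where r[i] = P(i -> S0):
  [2/3, -1/6, -1/12] . (a_S1, a_S2, a_S3) = 1/4
  [-1/2, 3/4, 0] . (a_S1, a_S2, a_S3) = 1/6
  [0, -5/12, 3/4] . (a_S1, a_S2, a_S3) = 0

Solving yields:
  a_S1 = 17/30
  a_S2 = 3/5
  a_S3 = 1/3

Starting state is S1, so the absorption probability is a_S1 = 17/30.

Answer: 17/30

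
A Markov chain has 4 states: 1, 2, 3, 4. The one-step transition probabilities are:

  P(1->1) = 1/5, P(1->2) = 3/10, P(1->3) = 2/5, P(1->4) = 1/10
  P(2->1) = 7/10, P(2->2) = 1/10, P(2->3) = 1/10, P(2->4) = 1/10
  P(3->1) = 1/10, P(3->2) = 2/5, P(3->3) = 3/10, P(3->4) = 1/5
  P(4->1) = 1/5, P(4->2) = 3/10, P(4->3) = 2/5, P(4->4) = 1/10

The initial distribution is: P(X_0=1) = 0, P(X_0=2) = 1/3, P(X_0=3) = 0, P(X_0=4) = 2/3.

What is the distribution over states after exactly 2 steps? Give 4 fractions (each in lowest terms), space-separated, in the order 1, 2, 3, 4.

Answer: 43/150 17/60 3/10 13/100

Derivation:
Propagating the distribution step by step (d_{t+1} = d_t * P):
d_0 = (1=0, 2=1/3, 3=0, 4=2/3)
  d_1[1] = 0*1/5 + 1/3*7/10 + 0*1/10 + 2/3*1/5 = 11/30
  d_1[2] = 0*3/10 + 1/3*1/10 + 0*2/5 + 2/3*3/10 = 7/30
  d_1[3] = 0*2/5 + 1/3*1/10 + 0*3/10 + 2/3*2/5 = 3/10
  d_1[4] = 0*1/10 + 1/3*1/10 + 0*1/5 + 2/3*1/10 = 1/10
d_1 = (1=11/30, 2=7/30, 3=3/10, 4=1/10)
  d_2[1] = 11/30*1/5 + 7/30*7/10 + 3/10*1/10 + 1/10*1/5 = 43/150
  d_2[2] = 11/30*3/10 + 7/30*1/10 + 3/10*2/5 + 1/10*3/10 = 17/60
  d_2[3] = 11/30*2/5 + 7/30*1/10 + 3/10*3/10 + 1/10*2/5 = 3/10
  d_2[4] = 11/30*1/10 + 7/30*1/10 + 3/10*1/5 + 1/10*1/10 = 13/100
d_2 = (1=43/150, 2=17/60, 3=3/10, 4=13/100)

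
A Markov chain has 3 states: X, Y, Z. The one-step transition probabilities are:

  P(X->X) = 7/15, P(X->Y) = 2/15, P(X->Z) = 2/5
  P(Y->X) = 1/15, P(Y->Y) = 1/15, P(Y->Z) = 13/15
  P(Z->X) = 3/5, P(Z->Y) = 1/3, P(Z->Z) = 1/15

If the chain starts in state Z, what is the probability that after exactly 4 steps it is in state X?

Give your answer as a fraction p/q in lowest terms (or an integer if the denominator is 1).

Answer: 833/2025

Derivation:
Computing P^4 by repeated multiplication:
P^1 =
  X: [7/15, 2/15, 2/5]
  Y: [1/15, 1/15, 13/15]
  Z: [3/5, 1/3, 1/15]
P^2 =
  X: [7/15, 46/225, 74/225]
  Y: [5/9, 68/225, 32/225]
  Z: [77/225, 28/225, 8/15]
P^3 =
  X: [1447/3375, 626/3375, 434/1125]
  Y: [1231/3375, 478/3375, 1666/3375]
  Z: [61/125, 782/3375, 946/3375]
P^4 =
  X: [2497/5625, 2006/10125, 18122/50625]
  Y: [24089/50625, 2254/10125, 15266/50625]
  Z: [833/2025, 8806/50625, 6998/16875]

(P^4)[Z -> X] = 833/2025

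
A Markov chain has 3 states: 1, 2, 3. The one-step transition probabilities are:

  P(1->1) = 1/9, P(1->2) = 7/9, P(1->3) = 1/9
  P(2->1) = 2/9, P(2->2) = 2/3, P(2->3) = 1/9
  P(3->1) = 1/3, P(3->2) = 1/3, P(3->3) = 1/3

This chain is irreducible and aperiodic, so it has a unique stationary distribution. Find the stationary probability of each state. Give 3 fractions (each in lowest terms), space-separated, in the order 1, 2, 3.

Answer: 3/14 9/14 1/7

Derivation:
The stationary distribution satisfies pi = pi * P, i.e.:
  pi_1 = 1/9*pi_1 + 2/9*pi_2 + 1/3*pi_3
  pi_2 = 7/9*pi_1 + 2/3*pi_2 + 1/3*pi_3
  pi_3 = 1/9*pi_1 + 1/9*pi_2 + 1/3*pi_3
with normalization: pi_1 + pi_2 + pi_3 = 1.

Using the first 2 balance equations plus normalization, the linear system A*pi = b is:
  [-8/9, 2/9, 1/3] . pi = 0
  [7/9, -1/3, 1/3] . pi = 0
  [1, 1, 1] . pi = 1

Solving yields:
  pi_1 = 3/14
  pi_2 = 9/14
  pi_3 = 1/7

Verification (pi * P):
  3/14*1/9 + 9/14*2/9 + 1/7*1/3 = 3/14 = pi_1  (ok)
  3/14*7/9 + 9/14*2/3 + 1/7*1/3 = 9/14 = pi_2  (ok)
  3/14*1/9 + 9/14*1/9 + 1/7*1/3 = 1/7 = pi_3  (ok)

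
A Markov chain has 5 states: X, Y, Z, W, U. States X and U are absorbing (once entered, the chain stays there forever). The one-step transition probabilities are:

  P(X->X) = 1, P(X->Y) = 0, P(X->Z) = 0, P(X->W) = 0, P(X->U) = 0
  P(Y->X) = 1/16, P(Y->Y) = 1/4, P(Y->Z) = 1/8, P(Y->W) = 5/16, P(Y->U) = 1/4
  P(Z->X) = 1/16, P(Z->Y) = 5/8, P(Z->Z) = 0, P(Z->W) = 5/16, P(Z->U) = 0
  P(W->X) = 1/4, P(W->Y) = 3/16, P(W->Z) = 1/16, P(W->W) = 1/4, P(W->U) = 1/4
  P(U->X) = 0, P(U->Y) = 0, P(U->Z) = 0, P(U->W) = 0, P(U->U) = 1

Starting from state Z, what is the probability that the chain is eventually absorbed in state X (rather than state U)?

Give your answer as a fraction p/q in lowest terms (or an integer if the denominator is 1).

Answer: 176/421

Derivation:
Let a_i = P(absorbed in X | start in state i).
Boundary conditions: a_X = 1, a_U = 0.
For each transient state i, a_i = sum_j P(i->j) * a_j:
  a_Y = 1/16*a_X + 1/4*a_Y + 1/8*a_Z + 5/16*a_W + 1/4*a_U
  a_Z = 1/16*a_X + 5/8*a_Y + 0*a_Z + 5/16*a_W + 0*a_U
  a_W = 1/4*a_X + 3/16*a_Y + 1/16*a_Z + 1/4*a_W + 1/4*a_U

Substituting a_X = 1 and a_U = 0, rearrange to (I - Q) a = r where r[i] = P(i -> X):
  [3/4, -1/8, -5/16] . (a_Y, a_Z, a_W) = 1/16
  [-5/8, 1, -5/16] . (a_Y, a_Z, a_W) = 1/16
  [-3/16, -1/16, 3/4] . (a_Y, a_Z, a_W) = 1/4

Solving yields:
  a_Y = 144/421
  a_Z = 176/421
  a_W = 191/421

Starting state is Z, so the absorption probability is a_Z = 176/421.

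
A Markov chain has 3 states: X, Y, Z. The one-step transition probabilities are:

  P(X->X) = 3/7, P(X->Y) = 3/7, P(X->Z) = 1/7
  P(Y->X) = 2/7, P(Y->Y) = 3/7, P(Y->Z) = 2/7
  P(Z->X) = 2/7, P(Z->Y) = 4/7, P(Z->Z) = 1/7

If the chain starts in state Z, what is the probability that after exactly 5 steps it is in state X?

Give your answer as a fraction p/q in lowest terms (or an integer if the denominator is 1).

Computing P^5 by repeated multiplication:
P^1 =
  X: [3/7, 3/7, 1/7]
  Y: [2/7, 3/7, 2/7]
  Z: [2/7, 4/7, 1/7]
P^2 =
  X: [17/49, 22/49, 10/49]
  Y: [16/49, 23/49, 10/49]
  Z: [16/49, 22/49, 11/49]
P^3 =
  X: [115/343, 157/343, 71/343]
  Y: [114/343, 157/343, 72/343]
  Z: [114/343, 158/343, 71/343]
P^4 =
  X: [801/2401, 1100/2401, 500/2401]
  Y: [800/2401, 1101/2401, 500/2401]
  Z: [800/2401, 1100/2401, 501/2401]
P^5 =
  X: [5603/16807, 7703/16807, 3501/16807]
  Y: [5602/16807, 7703/16807, 3502/16807]
  Z: [5602/16807, 7704/16807, 3501/16807]

(P^5)[Z -> X] = 5602/16807

Answer: 5602/16807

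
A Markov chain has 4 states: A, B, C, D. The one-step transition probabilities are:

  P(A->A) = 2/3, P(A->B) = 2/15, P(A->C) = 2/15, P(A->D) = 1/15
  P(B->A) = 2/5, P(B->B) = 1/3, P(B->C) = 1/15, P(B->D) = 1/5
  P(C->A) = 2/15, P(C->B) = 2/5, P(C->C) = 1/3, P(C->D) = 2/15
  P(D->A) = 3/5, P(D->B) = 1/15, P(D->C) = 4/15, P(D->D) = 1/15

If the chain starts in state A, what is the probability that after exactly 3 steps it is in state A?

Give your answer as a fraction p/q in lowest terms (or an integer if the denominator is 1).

Answer: 1769/3375

Derivation:
Computing P^3 by repeated multiplication:
P^1 =
  A: [2/3, 2/15, 2/15, 1/15]
  B: [2/5, 1/3, 1/15, 1/5]
  C: [2/15, 2/5, 1/3, 2/15]
  D: [3/5, 1/15, 4/15, 1/15]
P^2 =
  A: [5/9, 43/225, 4/25, 7/75]
  B: [119/225, 46/225, 34/225, 26/225]
  C: [28/75, 22/75, 43/225, 32/225]
  D: [113/225, 16/75, 43/225, 7/75]
P^3 =
  A: [1769/3375, 26/125, 557/3375, 347/3375]
  B: [1768/3375, 698/3375, 62/375, 13/125]
  C: [322/675, 788/3375, 577/3375, 16/135]
  D: [1693/3375, 149/675, 191/1125, 364/3375]

(P^3)[A -> A] = 1769/3375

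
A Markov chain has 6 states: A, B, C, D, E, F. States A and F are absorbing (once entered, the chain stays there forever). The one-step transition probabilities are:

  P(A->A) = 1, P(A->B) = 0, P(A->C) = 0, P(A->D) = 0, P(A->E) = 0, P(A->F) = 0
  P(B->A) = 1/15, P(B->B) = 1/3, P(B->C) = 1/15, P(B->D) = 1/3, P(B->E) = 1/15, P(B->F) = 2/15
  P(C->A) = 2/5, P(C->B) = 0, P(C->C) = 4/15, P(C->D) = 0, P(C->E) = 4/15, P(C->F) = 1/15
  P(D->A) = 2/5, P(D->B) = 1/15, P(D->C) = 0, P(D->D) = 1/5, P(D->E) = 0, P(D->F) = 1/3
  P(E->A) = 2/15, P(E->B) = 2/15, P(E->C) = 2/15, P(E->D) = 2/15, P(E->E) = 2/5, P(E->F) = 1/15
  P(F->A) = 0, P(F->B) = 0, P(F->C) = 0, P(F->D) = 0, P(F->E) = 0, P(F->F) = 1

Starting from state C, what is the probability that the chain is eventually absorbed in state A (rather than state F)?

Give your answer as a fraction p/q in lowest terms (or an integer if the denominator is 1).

Answer: 7798/10075

Derivation:
Let a_i = P(absorbed in A | start in state i).
Boundary conditions: a_A = 1, a_F = 0.
For each transient state i, a_i = sum_j P(i->j) * a_j:
  a_B = 1/15*a_A + 1/3*a_B + 1/15*a_C + 1/3*a_D + 1/15*a_E + 2/15*a_F
  a_C = 2/5*a_A + 0*a_B + 4/15*a_C + 0*a_D + 4/15*a_E + 1/15*a_F
  a_D = 2/5*a_A + 1/15*a_B + 0*a_C + 1/5*a_D + 0*a_E + 1/3*a_F
  a_E = 2/15*a_A + 2/15*a_B + 2/15*a_C + 2/15*a_D + 2/5*a_E + 1/15*a_F

Substituting a_A = 1 and a_F = 0, rearrange to (I - Q) a = r where r[i] = P(i -> A):
  [2/3, -1/15, -1/3, -1/15] . (a_B, a_C, a_D, a_E) = 1/15
  [0, 11/15, 0, -4/15] . (a_B, a_C, a_D, a_E) = 2/5
  [-1/15, 0, 4/5, 0] . (a_B, a_C, a_D, a_E) = 2/5
  [-2/15, -2/15, -2/15, 3/5] . (a_B, a_C, a_D, a_E) = 2/15

Solving yields:
  a_B = 5154/10075
  a_C = 7798/10075
  a_D = 5467/10075
  a_E = 6332/10075

Starting state is C, so the absorption probability is a_C = 7798/10075.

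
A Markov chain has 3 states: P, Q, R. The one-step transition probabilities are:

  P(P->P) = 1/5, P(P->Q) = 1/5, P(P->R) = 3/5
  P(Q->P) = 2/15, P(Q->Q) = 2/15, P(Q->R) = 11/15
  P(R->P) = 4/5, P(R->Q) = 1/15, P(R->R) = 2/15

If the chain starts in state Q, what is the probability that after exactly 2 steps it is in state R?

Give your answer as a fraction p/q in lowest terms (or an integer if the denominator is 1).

Answer: 62/225

Derivation:
Computing P^2 by repeated multiplication:
P^1 =
  P: [1/5, 1/5, 3/5]
  Q: [2/15, 2/15, 11/15]
  R: [4/5, 1/15, 2/15]
P^2 =
  P: [41/75, 8/75, 26/75]
  Q: [142/225, 7/75, 62/225]
  R: [62/225, 8/45, 41/75]

(P^2)[Q -> R] = 62/225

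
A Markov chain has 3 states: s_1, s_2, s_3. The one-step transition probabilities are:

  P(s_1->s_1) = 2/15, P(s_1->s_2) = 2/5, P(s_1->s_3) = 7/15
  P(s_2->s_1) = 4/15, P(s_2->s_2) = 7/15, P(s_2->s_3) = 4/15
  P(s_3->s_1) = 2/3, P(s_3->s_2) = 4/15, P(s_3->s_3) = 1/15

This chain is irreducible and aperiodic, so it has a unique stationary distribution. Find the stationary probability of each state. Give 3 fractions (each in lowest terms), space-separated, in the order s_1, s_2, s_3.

Answer: 1/3 7/18 5/18

Derivation:
The stationary distribution satisfies pi = pi * P, i.e.:
  pi_s_1 = 2/15*pi_s_1 + 4/15*pi_s_2 + 2/3*pi_s_3
  pi_s_2 = 2/5*pi_s_1 + 7/15*pi_s_2 + 4/15*pi_s_3
  pi_s_3 = 7/15*pi_s_1 + 4/15*pi_s_2 + 1/15*pi_s_3
with normalization: pi_s_1 + pi_s_2 + pi_s_3 = 1.

Using the first 2 balance equations plus normalization, the linear system A*pi = b is:
  [-13/15, 4/15, 2/3] . pi = 0
  [2/5, -8/15, 4/15] . pi = 0
  [1, 1, 1] . pi = 1

Solving yields:
  pi_s_1 = 1/3
  pi_s_2 = 7/18
  pi_s_3 = 5/18

Verification (pi * P):
  1/3*2/15 + 7/18*4/15 + 5/18*2/3 = 1/3 = pi_s_1  (ok)
  1/3*2/5 + 7/18*7/15 + 5/18*4/15 = 7/18 = pi_s_2  (ok)
  1/3*7/15 + 7/18*4/15 + 5/18*1/15 = 5/18 = pi_s_3  (ok)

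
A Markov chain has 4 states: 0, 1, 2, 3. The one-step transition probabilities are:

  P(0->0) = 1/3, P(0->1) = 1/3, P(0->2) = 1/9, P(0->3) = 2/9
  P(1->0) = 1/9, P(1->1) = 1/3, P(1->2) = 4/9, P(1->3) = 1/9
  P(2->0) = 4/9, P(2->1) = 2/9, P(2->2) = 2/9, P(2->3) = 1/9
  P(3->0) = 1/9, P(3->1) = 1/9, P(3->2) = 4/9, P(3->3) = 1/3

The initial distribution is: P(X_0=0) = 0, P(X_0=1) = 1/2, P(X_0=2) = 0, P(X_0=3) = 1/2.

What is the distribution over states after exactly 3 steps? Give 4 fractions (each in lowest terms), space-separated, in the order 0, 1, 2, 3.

Answer: 202/729 190/729 205/729 44/243

Derivation:
Propagating the distribution step by step (d_{t+1} = d_t * P):
d_0 = (0=0, 1=1/2, 2=0, 3=1/2)
  d_1[0] = 0*1/3 + 1/2*1/9 + 0*4/9 + 1/2*1/9 = 1/9
  d_1[1] = 0*1/3 + 1/2*1/3 + 0*2/9 + 1/2*1/9 = 2/9
  d_1[2] = 0*1/9 + 1/2*4/9 + 0*2/9 + 1/2*4/9 = 4/9
  d_1[3] = 0*2/9 + 1/2*1/9 + 0*1/9 + 1/2*1/3 = 2/9
d_1 = (0=1/9, 1=2/9, 2=4/9, 3=2/9)
  d_2[0] = 1/9*1/3 + 2/9*1/9 + 4/9*4/9 + 2/9*1/9 = 23/81
  d_2[1] = 1/9*1/3 + 2/9*1/3 + 4/9*2/9 + 2/9*1/9 = 19/81
  d_2[2] = 1/9*1/9 + 2/9*4/9 + 4/9*2/9 + 2/9*4/9 = 25/81
  d_2[3] = 1/9*2/9 + 2/9*1/9 + 4/9*1/9 + 2/9*1/3 = 14/81
d_2 = (0=23/81, 1=19/81, 2=25/81, 3=14/81)
  d_3[0] = 23/81*1/3 + 19/81*1/9 + 25/81*4/9 + 14/81*1/9 = 202/729
  d_3[1] = 23/81*1/3 + 19/81*1/3 + 25/81*2/9 + 14/81*1/9 = 190/729
  d_3[2] = 23/81*1/9 + 19/81*4/9 + 25/81*2/9 + 14/81*4/9 = 205/729
  d_3[3] = 23/81*2/9 + 19/81*1/9 + 25/81*1/9 + 14/81*1/3 = 44/243
d_3 = (0=202/729, 1=190/729, 2=205/729, 3=44/243)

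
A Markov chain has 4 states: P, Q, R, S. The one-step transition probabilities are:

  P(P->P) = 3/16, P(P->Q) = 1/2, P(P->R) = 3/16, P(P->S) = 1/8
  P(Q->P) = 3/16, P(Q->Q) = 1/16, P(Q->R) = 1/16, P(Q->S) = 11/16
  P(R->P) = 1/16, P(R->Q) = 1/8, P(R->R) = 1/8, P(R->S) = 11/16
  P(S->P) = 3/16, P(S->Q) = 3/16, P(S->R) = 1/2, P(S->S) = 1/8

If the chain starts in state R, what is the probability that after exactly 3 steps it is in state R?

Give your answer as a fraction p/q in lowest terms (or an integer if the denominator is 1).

Computing P^3 by repeated multiplication:
P^1 =
  P: [3/16, 1/2, 3/16, 1/8]
  Q: [3/16, 1/16, 1/16, 11/16]
  R: [1/16, 1/8, 1/8, 11/16]
  S: [3/16, 3/16, 1/2, 1/8]
P^2 =
  P: [21/128, 11/64, 39/256, 131/256]
  Q: [23/128, 15/64, 25/64, 25/128]
  R: [11/64, 47/256, 97/256, 17/64]
  S: [1/8, 49/256, 11/64, 131/256]
P^3 =
  P: [345/2048, 851/4096, 81/256, 1259/4096]
  Q: [71/512, 389/2048, 399/2048, 61/128]
  R: [287/2048, 797/4096, 917/4096, 113/256]
  S: [85/512, 393/2048, 1281/4096, 1349/4096]

(P^3)[R -> R] = 917/4096

Answer: 917/4096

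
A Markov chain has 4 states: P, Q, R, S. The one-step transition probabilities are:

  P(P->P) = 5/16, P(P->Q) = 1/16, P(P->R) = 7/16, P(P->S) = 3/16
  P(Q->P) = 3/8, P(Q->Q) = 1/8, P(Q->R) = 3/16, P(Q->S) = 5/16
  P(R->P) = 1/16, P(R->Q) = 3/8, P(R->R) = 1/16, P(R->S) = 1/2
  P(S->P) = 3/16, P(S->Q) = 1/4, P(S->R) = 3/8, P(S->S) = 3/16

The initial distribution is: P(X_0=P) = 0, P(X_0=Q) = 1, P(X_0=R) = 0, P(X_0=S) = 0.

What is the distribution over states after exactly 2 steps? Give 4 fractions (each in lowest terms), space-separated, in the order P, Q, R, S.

Answer: 15/64 3/16 81/256 67/256

Derivation:
Propagating the distribution step by step (d_{t+1} = d_t * P):
d_0 = (P=0, Q=1, R=0, S=0)
  d_1[P] = 0*5/16 + 1*3/8 + 0*1/16 + 0*3/16 = 3/8
  d_1[Q] = 0*1/16 + 1*1/8 + 0*3/8 + 0*1/4 = 1/8
  d_1[R] = 0*7/16 + 1*3/16 + 0*1/16 + 0*3/8 = 3/16
  d_1[S] = 0*3/16 + 1*5/16 + 0*1/2 + 0*3/16 = 5/16
d_1 = (P=3/8, Q=1/8, R=3/16, S=5/16)
  d_2[P] = 3/8*5/16 + 1/8*3/8 + 3/16*1/16 + 5/16*3/16 = 15/64
  d_2[Q] = 3/8*1/16 + 1/8*1/8 + 3/16*3/8 + 5/16*1/4 = 3/16
  d_2[R] = 3/8*7/16 + 1/8*3/16 + 3/16*1/16 + 5/16*3/8 = 81/256
  d_2[S] = 3/8*3/16 + 1/8*5/16 + 3/16*1/2 + 5/16*3/16 = 67/256
d_2 = (P=15/64, Q=3/16, R=81/256, S=67/256)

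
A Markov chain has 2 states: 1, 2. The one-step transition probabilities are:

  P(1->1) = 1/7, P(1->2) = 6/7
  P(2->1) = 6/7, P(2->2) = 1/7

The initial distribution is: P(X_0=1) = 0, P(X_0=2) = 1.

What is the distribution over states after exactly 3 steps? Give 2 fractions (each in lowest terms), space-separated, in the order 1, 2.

Answer: 234/343 109/343

Derivation:
Propagating the distribution step by step (d_{t+1} = d_t * P):
d_0 = (1=0, 2=1)
  d_1[1] = 0*1/7 + 1*6/7 = 6/7
  d_1[2] = 0*6/7 + 1*1/7 = 1/7
d_1 = (1=6/7, 2=1/7)
  d_2[1] = 6/7*1/7 + 1/7*6/7 = 12/49
  d_2[2] = 6/7*6/7 + 1/7*1/7 = 37/49
d_2 = (1=12/49, 2=37/49)
  d_3[1] = 12/49*1/7 + 37/49*6/7 = 234/343
  d_3[2] = 12/49*6/7 + 37/49*1/7 = 109/343
d_3 = (1=234/343, 2=109/343)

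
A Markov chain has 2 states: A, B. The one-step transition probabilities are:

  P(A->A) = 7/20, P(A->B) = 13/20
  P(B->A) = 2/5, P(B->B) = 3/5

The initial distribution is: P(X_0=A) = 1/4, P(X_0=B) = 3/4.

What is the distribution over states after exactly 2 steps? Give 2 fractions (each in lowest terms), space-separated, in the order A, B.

Answer: 609/1600 991/1600

Derivation:
Propagating the distribution step by step (d_{t+1} = d_t * P):
d_0 = (A=1/4, B=3/4)
  d_1[A] = 1/4*7/20 + 3/4*2/5 = 31/80
  d_1[B] = 1/4*13/20 + 3/4*3/5 = 49/80
d_1 = (A=31/80, B=49/80)
  d_2[A] = 31/80*7/20 + 49/80*2/5 = 609/1600
  d_2[B] = 31/80*13/20 + 49/80*3/5 = 991/1600
d_2 = (A=609/1600, B=991/1600)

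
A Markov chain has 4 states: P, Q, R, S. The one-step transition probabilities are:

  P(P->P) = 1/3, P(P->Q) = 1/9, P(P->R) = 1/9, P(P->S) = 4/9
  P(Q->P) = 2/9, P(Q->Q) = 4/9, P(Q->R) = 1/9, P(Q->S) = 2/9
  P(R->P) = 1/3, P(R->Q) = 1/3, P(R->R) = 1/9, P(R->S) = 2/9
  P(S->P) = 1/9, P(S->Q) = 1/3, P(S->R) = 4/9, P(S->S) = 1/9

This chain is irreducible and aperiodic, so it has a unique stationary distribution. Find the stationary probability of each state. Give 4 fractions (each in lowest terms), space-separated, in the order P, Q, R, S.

The stationary distribution satisfies pi = pi * P, i.e.:
  pi_P = 1/3*pi_P + 2/9*pi_Q + 1/3*pi_R + 1/9*pi_S
  pi_Q = 1/9*pi_P + 4/9*pi_Q + 1/3*pi_R + 1/3*pi_S
  pi_R = 1/9*pi_P + 1/9*pi_Q + 1/9*pi_R + 4/9*pi_S
  pi_S = 4/9*pi_P + 2/9*pi_Q + 2/9*pi_R + 1/9*pi_S
with normalization: pi_P + pi_Q + pi_R + pi_S = 1.

Using the first 3 balance equations plus normalization, the linear system A*pi = b is:
  [-2/3, 2/9, 1/3, 1/9] . pi = 0
  [1/9, -5/9, 1/3, 1/3] . pi = 0
  [1/9, 1/9, -8/9, 4/9] . pi = 0
  [1, 1, 1, 1] . pi = 1

Solving yields:
  pi_P = 89/366
  pi_Q = 115/366
  pi_R = 71/366
  pi_S = 91/366

Verification (pi * P):
  89/366*1/3 + 115/366*2/9 + 71/366*1/3 + 91/366*1/9 = 89/366 = pi_P  (ok)
  89/366*1/9 + 115/366*4/9 + 71/366*1/3 + 91/366*1/3 = 115/366 = pi_Q  (ok)
  89/366*1/9 + 115/366*1/9 + 71/366*1/9 + 91/366*4/9 = 71/366 = pi_R  (ok)
  89/366*4/9 + 115/366*2/9 + 71/366*2/9 + 91/366*1/9 = 91/366 = pi_S  (ok)

Answer: 89/366 115/366 71/366 91/366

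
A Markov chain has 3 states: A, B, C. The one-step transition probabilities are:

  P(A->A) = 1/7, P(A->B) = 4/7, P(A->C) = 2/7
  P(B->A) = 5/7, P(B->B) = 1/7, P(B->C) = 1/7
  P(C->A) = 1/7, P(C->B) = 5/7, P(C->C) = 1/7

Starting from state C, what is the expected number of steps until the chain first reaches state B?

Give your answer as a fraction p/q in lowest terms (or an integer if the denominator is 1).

Let h_i = expected steps to first reach B from state i.
Boundary: h_B = 0.
First-step equations for the other states:
  h_A = 1 + 1/7*h_A + 4/7*h_B + 2/7*h_C
  h_C = 1 + 1/7*h_A + 5/7*h_B + 1/7*h_C

Substituting h_B = 0 and rearranging gives the linear system (I - Q) h = 1:
  [6/7, -2/7] . (h_A, h_C) = 1
  [-1/7, 6/7] . (h_A, h_C) = 1

Solving yields:
  h_A = 28/17
  h_C = 49/34

Starting state is C, so the expected hitting time is h_C = 49/34.

Answer: 49/34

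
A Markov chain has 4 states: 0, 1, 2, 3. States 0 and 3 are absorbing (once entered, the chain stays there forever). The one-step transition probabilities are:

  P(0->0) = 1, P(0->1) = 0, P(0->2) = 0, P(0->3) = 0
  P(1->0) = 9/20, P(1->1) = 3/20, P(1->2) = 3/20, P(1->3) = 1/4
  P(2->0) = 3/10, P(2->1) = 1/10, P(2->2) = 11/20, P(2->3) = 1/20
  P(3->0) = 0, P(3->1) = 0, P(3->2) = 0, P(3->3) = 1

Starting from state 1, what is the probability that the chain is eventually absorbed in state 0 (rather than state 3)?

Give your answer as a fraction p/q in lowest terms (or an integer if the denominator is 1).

Answer: 33/49

Derivation:
Let a_i = P(absorbed in 0 | start in state i).
Boundary conditions: a_0 = 1, a_3 = 0.
For each transient state i, a_i = sum_j P(i->j) * a_j:
  a_1 = 9/20*a_0 + 3/20*a_1 + 3/20*a_2 + 1/4*a_3
  a_2 = 3/10*a_0 + 1/10*a_1 + 11/20*a_2 + 1/20*a_3

Substituting a_0 = 1 and a_3 = 0, rearrange to (I - Q) a = r where r[i] = P(i -> 0):
  [17/20, -3/20] . (a_1, a_2) = 9/20
  [-1/10, 9/20] . (a_1, a_2) = 3/10

Solving yields:
  a_1 = 33/49
  a_2 = 40/49

Starting state is 1, so the absorption probability is a_1 = 33/49.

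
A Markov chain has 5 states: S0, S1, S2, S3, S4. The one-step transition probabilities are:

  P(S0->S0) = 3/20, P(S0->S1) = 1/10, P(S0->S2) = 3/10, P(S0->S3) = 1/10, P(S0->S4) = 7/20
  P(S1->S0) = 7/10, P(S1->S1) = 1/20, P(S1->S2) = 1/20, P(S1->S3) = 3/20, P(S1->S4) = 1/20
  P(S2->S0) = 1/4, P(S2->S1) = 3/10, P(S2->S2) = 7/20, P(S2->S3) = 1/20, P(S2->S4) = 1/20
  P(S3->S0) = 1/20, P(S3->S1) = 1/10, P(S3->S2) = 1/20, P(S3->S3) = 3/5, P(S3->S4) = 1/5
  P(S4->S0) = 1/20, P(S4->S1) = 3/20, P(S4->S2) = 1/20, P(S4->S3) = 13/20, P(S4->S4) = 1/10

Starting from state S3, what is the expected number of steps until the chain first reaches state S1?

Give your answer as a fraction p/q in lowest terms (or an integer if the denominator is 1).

Answer: 1856/239

Derivation:
Let h_i = expected steps to first reach S1 from state i.
Boundary: h_S1 = 0.
First-step equations for the other states:
  h_S0 = 1 + 3/20*h_S0 + 1/10*h_S1 + 3/10*h_S2 + 1/10*h_S3 + 7/20*h_S4
  h_S2 = 1 + 1/4*h_S0 + 3/10*h_S1 + 7/20*h_S2 + 1/20*h_S3 + 1/20*h_S4
  h_S3 = 1 + 1/20*h_S0 + 1/10*h_S1 + 1/20*h_S2 + 3/5*h_S3 + 1/5*h_S4
  h_S4 = 1 + 1/20*h_S0 + 3/20*h_S1 + 1/20*h_S2 + 13/20*h_S3 + 1/10*h_S4

Substituting h_S1 = 0 and rearranging gives the linear system (I - Q) h = 1:
  [17/20, -3/10, -1/10, -7/20] . (h_S0, h_S2, h_S3, h_S4) = 1
  [-1/4, 13/20, -1/20, -1/20] . (h_S0, h_S2, h_S3, h_S4) = 1
  [-1/20, -1/20, 2/5, -1/5] . (h_S0, h_S2, h_S3, h_S4) = 1
  [-1/20, -1/20, -13/20, 9/10] . (h_S0, h_S2, h_S3, h_S4) = 1

Solving yields:
  h_S0 = 18548/2629
  h_S2 = 14248/2629
  h_S3 = 1856/239
  h_S4 = 19488/2629

Starting state is S3, so the expected hitting time is h_S3 = 1856/239.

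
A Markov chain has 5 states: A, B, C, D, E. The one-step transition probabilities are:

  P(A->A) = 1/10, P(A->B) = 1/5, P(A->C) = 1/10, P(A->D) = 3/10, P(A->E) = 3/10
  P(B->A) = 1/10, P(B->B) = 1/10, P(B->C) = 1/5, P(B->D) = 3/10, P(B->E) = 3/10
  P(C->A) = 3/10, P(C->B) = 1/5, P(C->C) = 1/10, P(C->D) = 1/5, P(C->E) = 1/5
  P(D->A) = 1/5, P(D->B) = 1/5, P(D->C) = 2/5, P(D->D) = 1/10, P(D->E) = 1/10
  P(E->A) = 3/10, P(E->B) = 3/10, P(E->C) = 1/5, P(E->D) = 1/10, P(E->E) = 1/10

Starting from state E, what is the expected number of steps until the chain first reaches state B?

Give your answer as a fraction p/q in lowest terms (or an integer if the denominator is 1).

Answer: 1317/317

Derivation:
Let h_i = expected steps to first reach B from state i.
Boundary: h_B = 0.
First-step equations for the other states:
  h_A = 1 + 1/10*h_A + 1/5*h_B + 1/10*h_C + 3/10*h_D + 3/10*h_E
  h_C = 1 + 3/10*h_A + 1/5*h_B + 1/10*h_C + 1/5*h_D + 1/5*h_E
  h_D = 1 + 1/5*h_A + 1/5*h_B + 2/5*h_C + 1/10*h_D + 1/10*h_E
  h_E = 1 + 3/10*h_A + 3/10*h_B + 1/5*h_C + 1/10*h_D + 1/10*h_E

Substituting h_B = 0 and rearranging gives the linear system (I - Q) h = 1:
  [9/10, -1/10, -3/10, -3/10] . (h_A, h_C, h_D, h_E) = 1
  [-3/10, 9/10, -1/5, -1/5] . (h_A, h_C, h_D, h_E) = 1
  [-1/5, -2/5, 9/10, -1/10] . (h_A, h_C, h_D, h_E) = 1
  [-3/10, -1/5, -1/10, 9/10] . (h_A, h_C, h_D, h_E) = 1

Solving yields:
  h_A = 1440/317
  h_C = 1450/317
  h_D = 1463/317
  h_E = 1317/317

Starting state is E, so the expected hitting time is h_E = 1317/317.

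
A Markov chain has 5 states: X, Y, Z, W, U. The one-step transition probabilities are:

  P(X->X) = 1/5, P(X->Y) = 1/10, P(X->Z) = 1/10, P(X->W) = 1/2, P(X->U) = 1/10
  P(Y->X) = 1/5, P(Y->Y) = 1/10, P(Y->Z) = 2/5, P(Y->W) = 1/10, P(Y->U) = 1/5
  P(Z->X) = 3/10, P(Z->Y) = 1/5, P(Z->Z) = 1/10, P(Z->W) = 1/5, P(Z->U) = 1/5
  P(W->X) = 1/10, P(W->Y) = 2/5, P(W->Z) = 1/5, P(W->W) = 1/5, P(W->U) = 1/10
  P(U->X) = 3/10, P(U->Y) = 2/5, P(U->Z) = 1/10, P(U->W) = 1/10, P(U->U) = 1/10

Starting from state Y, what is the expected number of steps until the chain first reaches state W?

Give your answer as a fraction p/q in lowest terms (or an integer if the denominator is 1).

Let h_i = expected steps to first reach W from state i.
Boundary: h_W = 0.
First-step equations for the other states:
  h_X = 1 + 1/5*h_X + 1/10*h_Y + 1/10*h_Z + 1/2*h_W + 1/10*h_U
  h_Y = 1 + 1/5*h_X + 1/10*h_Y + 2/5*h_Z + 1/10*h_W + 1/5*h_U
  h_Z = 1 + 3/10*h_X + 1/5*h_Y + 1/10*h_Z + 1/5*h_W + 1/5*h_U
  h_U = 1 + 3/10*h_X + 2/5*h_Y + 1/10*h_Z + 1/10*h_W + 1/10*h_U

Substituting h_W = 0 and rearranging gives the linear system (I - Q) h = 1:
  [4/5, -1/10, -1/10, -1/10] . (h_X, h_Y, h_Z, h_U) = 1
  [-1/5, 9/10, -2/5, -1/5] . (h_X, h_Y, h_Z, h_U) = 1
  [-3/10, -1/5, 9/10, -1/5] . (h_X, h_Y, h_Z, h_U) = 1
  [-3/10, -2/5, -1/10, 9/10] . (h_X, h_Y, h_Z, h_U) = 1

Solving yields:
  h_X = 9310/3191
  h_Y = 14730/3191
  h_Z = 13180/3191
  h_U = 14660/3191

Starting state is Y, so the expected hitting time is h_Y = 14730/3191.

Answer: 14730/3191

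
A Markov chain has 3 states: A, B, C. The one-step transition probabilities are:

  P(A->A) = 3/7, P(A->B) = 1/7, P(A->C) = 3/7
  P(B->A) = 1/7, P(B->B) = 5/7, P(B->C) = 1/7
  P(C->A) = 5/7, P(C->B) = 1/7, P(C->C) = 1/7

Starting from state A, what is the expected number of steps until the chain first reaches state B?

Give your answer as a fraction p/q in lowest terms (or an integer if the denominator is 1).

Answer: 7

Derivation:
Let h_i = expected steps to first reach B from state i.
Boundary: h_B = 0.
First-step equations for the other states:
  h_A = 1 + 3/7*h_A + 1/7*h_B + 3/7*h_C
  h_C = 1 + 5/7*h_A + 1/7*h_B + 1/7*h_C

Substituting h_B = 0 and rearranging gives the linear system (I - Q) h = 1:
  [4/7, -3/7] . (h_A, h_C) = 1
  [-5/7, 6/7] . (h_A, h_C) = 1

Solving yields:
  h_A = 7
  h_C = 7

Starting state is A, so the expected hitting time is h_A = 7.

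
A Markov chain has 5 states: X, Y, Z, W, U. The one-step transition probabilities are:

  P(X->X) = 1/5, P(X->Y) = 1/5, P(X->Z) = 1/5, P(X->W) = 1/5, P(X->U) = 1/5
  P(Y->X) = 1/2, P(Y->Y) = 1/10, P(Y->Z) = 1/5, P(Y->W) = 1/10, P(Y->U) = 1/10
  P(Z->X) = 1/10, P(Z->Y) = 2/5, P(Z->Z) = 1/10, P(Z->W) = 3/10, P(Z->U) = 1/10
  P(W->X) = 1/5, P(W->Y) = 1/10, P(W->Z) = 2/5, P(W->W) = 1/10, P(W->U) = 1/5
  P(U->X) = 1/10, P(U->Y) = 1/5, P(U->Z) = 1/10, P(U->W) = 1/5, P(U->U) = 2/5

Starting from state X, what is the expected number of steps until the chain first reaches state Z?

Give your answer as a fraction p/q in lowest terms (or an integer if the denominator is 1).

Let h_i = expected steps to first reach Z from state i.
Boundary: h_Z = 0.
First-step equations for the other states:
  h_X = 1 + 1/5*h_X + 1/5*h_Y + 1/5*h_Z + 1/5*h_W + 1/5*h_U
  h_Y = 1 + 1/2*h_X + 1/10*h_Y + 1/5*h_Z + 1/10*h_W + 1/10*h_U
  h_W = 1 + 1/5*h_X + 1/10*h_Y + 2/5*h_Z + 1/10*h_W + 1/5*h_U
  h_U = 1 + 1/10*h_X + 1/5*h_Y + 1/10*h_Z + 1/5*h_W + 2/5*h_U

Substituting h_Z = 0 and rearranging gives the linear system (I - Q) h = 1:
  [4/5, -1/5, -1/5, -1/5] . (h_X, h_Y, h_W, h_U) = 1
  [-1/2, 9/10, -1/10, -1/10] . (h_X, h_Y, h_W, h_U) = 1
  [-1/5, -1/10, 9/10, -1/5] . (h_X, h_Y, h_W, h_U) = 1
  [-1/10, -1/5, -1/5, 3/5] . (h_X, h_Y, h_W, h_U) = 1

Solving yields:
  h_X = 480/101
  h_Y = 965/202
  h_W = 785/202
  h_U = 540/101

Starting state is X, so the expected hitting time is h_X = 480/101.

Answer: 480/101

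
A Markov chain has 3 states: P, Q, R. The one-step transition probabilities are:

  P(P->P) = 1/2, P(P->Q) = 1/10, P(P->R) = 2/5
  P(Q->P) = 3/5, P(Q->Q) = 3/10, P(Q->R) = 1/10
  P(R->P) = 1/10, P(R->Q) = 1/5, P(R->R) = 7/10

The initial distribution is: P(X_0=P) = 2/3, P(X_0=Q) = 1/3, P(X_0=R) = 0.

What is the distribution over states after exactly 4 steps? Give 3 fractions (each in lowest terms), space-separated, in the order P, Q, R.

Propagating the distribution step by step (d_{t+1} = d_t * P):
d_0 = (P=2/3, Q=1/3, R=0)
  d_1[P] = 2/3*1/2 + 1/3*3/5 + 0*1/10 = 8/15
  d_1[Q] = 2/3*1/10 + 1/3*3/10 + 0*1/5 = 1/6
  d_1[R] = 2/3*2/5 + 1/3*1/10 + 0*7/10 = 3/10
d_1 = (P=8/15, Q=1/6, R=3/10)
  d_2[P] = 8/15*1/2 + 1/6*3/5 + 3/10*1/10 = 119/300
  d_2[Q] = 8/15*1/10 + 1/6*3/10 + 3/10*1/5 = 49/300
  d_2[R] = 8/15*2/5 + 1/6*1/10 + 3/10*7/10 = 11/25
d_2 = (P=119/300, Q=49/300, R=11/25)
  d_3[P] = 119/300*1/2 + 49/300*3/5 + 11/25*1/10 = 1021/3000
  d_3[Q] = 119/300*1/10 + 49/300*3/10 + 11/25*1/5 = 53/300
  d_3[R] = 119/300*2/5 + 49/300*1/10 + 11/25*7/10 = 483/1000
d_3 = (P=1021/3000, Q=53/300, R=483/1000)
  d_4[P] = 1021/3000*1/2 + 53/300*3/5 + 483/1000*1/10 = 4867/15000
  d_4[Q] = 1021/3000*1/10 + 53/300*3/10 + 483/1000*1/5 = 5509/30000
  d_4[R] = 1021/3000*2/5 + 53/300*1/10 + 483/1000*7/10 = 4919/10000
d_4 = (P=4867/15000, Q=5509/30000, R=4919/10000)

Answer: 4867/15000 5509/30000 4919/10000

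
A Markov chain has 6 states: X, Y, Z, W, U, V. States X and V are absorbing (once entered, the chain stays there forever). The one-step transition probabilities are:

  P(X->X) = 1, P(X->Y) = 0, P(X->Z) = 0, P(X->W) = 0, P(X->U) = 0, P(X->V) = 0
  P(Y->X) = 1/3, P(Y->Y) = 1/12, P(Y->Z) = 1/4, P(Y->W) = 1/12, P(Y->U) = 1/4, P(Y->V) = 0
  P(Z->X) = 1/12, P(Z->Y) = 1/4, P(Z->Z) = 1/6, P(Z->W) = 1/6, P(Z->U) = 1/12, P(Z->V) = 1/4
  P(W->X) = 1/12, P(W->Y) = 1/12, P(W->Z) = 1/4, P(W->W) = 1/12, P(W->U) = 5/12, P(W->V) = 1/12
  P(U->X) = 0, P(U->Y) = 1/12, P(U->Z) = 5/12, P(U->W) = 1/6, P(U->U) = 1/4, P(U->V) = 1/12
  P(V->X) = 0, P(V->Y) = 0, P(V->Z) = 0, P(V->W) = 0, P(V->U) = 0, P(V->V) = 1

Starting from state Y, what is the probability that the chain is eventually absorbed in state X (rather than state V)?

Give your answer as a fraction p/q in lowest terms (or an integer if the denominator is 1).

Let a_i = P(absorbed in X | start in state i).
Boundary conditions: a_X = 1, a_V = 0.
For each transient state i, a_i = sum_j P(i->j) * a_j:
  a_Y = 1/3*a_X + 1/12*a_Y + 1/4*a_Z + 1/12*a_W + 1/4*a_U + 0*a_V
  a_Z = 1/12*a_X + 1/4*a_Y + 1/6*a_Z + 1/6*a_W + 1/12*a_U + 1/4*a_V
  a_W = 1/12*a_X + 1/12*a_Y + 1/4*a_Z + 1/12*a_W + 5/12*a_U + 1/12*a_V
  a_U = 0*a_X + 1/12*a_Y + 5/12*a_Z + 1/6*a_W + 1/4*a_U + 1/12*a_V

Substituting a_X = 1 and a_V = 0, rearrange to (I - Q) a = r where r[i] = P(i -> X):
  [11/12, -1/4, -1/12, -1/4] . (a_Y, a_Z, a_W, a_U) = 1/3
  [-1/4, 5/6, -1/6, -1/12] . (a_Y, a_Z, a_W, a_U) = 1/12
  [-1/12, -1/4, 11/12, -5/12] . (a_Y, a_Z, a_W, a_U) = 1/12
  [-1/12, -5/12, -1/6, 3/4] . (a_Y, a_Z, a_W, a_U) = 0

Solving yields:
  a_Y = 3637/5806
  a_Z = 1209/2903
  a_W = 1286/2903
  a_U = 2319/5806

Starting state is Y, so the absorption probability is a_Y = 3637/5806.

Answer: 3637/5806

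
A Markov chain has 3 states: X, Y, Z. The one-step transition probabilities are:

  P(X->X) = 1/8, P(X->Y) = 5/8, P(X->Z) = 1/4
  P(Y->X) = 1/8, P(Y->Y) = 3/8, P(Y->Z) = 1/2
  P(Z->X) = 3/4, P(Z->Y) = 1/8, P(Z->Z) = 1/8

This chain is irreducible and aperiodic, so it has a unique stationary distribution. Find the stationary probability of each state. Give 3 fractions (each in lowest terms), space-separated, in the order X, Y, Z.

The stationary distribution satisfies pi = pi * P, i.e.:
  pi_X = 1/8*pi_X + 1/8*pi_Y + 3/4*pi_Z
  pi_Y = 5/8*pi_X + 3/8*pi_Y + 1/8*pi_Z
  pi_Z = 1/4*pi_X + 1/2*pi_Y + 1/8*pi_Z
with normalization: pi_X + pi_Y + pi_Z = 1.

Using the first 2 balance equations plus normalization, the linear system A*pi = b is:
  [-7/8, 1/8, 3/4] . pi = 0
  [5/8, -5/8, 1/8] . pi = 0
  [1, 1, 1] . pi = 1

Solving yields:
  pi_X = 31/98
  pi_Y = 37/98
  pi_Z = 15/49

Verification (pi * P):
  31/98*1/8 + 37/98*1/8 + 15/49*3/4 = 31/98 = pi_X  (ok)
  31/98*5/8 + 37/98*3/8 + 15/49*1/8 = 37/98 = pi_Y  (ok)
  31/98*1/4 + 37/98*1/2 + 15/49*1/8 = 15/49 = pi_Z  (ok)

Answer: 31/98 37/98 15/49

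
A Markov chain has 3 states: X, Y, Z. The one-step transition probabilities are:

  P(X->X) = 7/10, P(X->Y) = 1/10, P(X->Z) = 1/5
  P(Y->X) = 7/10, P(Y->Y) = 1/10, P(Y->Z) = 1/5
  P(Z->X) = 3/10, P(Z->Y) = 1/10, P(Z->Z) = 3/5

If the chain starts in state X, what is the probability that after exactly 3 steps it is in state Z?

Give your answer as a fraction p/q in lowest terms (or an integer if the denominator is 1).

Answer: 39/125

Derivation:
Computing P^3 by repeated multiplication:
P^1 =
  X: [7/10, 1/10, 1/5]
  Y: [7/10, 1/10, 1/5]
  Z: [3/10, 1/10, 3/5]
P^2 =
  X: [31/50, 1/10, 7/25]
  Y: [31/50, 1/10, 7/25]
  Z: [23/50, 1/10, 11/25]
P^3 =
  X: [147/250, 1/10, 39/125]
  Y: [147/250, 1/10, 39/125]
  Z: [131/250, 1/10, 47/125]

(P^3)[X -> Z] = 39/125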